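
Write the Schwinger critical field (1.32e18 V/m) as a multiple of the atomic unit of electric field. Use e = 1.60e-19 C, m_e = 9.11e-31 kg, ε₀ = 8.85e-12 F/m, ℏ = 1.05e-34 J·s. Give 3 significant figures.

2.54e6

atomic unit of electric field: E_au = E_h/(e a₀) = m_e²e⁵/((4πε₀)³ℏ⁴) = 5.20e11 V/m.
1.32e18 / 5.20e11 = 2.54e6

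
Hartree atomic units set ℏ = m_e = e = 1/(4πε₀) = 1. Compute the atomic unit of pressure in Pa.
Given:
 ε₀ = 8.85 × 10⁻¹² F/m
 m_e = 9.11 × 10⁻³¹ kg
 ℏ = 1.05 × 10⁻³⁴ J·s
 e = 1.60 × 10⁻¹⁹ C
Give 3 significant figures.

3.01 × 10¹³ Pa

From ℏ = m_e = e = 1/(4πε₀) = 1 the pressure scale is P_au = E_h/a₀³ = m_e⁴e¹⁰/((4πε₀)⁵ℏ⁸).
E_h = 4.38 × 10⁻¹⁸ J
a₀ = 5.26 × 10⁻¹¹ m
E_h/a₀³ = 3.01 × 10¹³ Pa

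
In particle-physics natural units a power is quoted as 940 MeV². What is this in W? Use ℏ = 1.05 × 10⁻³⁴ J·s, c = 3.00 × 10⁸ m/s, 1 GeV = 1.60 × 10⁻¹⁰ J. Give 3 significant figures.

2.29 × 10¹¹ W

Power is [E]/[T] = [E]²/ℏ.
1 GeV² → 1/ℏ × (1 GeV in J)² = 2.44 × 10¹⁴ W.
Convert the energy scale: 940 MeV² = 9.40 × 10⁻⁴ GeV².
Result: 9.40 × 10⁻⁴ × 2.44 × 10¹⁴ = 2.29 × 10¹¹ W.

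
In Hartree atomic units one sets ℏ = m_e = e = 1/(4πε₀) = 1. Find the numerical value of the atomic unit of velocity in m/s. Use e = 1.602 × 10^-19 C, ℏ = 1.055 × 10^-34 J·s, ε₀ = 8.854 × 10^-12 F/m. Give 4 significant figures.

2.186 × 10^6 m/s

v_au = e²/(4πε₀ℏ)
  = 2.566 × 10^-38 / 1.174 × 10^-44
  = 2.186 × 10^6 m/s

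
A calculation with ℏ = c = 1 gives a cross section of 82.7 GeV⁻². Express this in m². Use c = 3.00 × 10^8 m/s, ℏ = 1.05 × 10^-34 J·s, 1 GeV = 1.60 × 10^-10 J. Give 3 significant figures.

3.21 × 10^-30 m²

Area is [L]² = [E]⁻²·(ℏc)²; restore (ℏc)².
1 GeV⁻² → (ℏc)² × (1 GeV in J)⁻² = 3.88 × 10^-32 m².
Result: 82.7 × 3.88 × 10^-32 = 3.21 × 10^-30 m².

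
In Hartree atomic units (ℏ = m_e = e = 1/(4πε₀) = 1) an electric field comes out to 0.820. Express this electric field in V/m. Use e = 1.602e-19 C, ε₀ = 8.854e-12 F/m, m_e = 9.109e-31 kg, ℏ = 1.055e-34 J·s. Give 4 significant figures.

One atomic unit of electric field: E_au = E_h/(e a₀) = m_e²e⁵/((4πε₀)³ℏ⁴) = 5.131e11 V/m.
0.820 × 5.131e11 V/m = 4.207e11 V/m

4.207e11 V/m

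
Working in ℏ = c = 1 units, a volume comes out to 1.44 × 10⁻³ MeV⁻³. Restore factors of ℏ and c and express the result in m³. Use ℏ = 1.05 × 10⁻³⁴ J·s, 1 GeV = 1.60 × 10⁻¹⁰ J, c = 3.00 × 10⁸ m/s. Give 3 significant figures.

Volume is [L]³ = [E]⁻³·(ℏc)³.
1 GeV⁻³ → (ℏc)³ × (1 GeV in J)⁻³ = 7.63 × 10⁻⁴⁸ m³.
Convert the energy scale: 1.44 × 10⁻³ MeV⁻³ = 1.44 × 10⁶ GeV⁻³.
Result: 1.44 × 10⁶ × 7.63 × 10⁻⁴⁸ = 1.10 × 10⁻⁴¹ m³.

1.10 × 10⁻⁴¹ m³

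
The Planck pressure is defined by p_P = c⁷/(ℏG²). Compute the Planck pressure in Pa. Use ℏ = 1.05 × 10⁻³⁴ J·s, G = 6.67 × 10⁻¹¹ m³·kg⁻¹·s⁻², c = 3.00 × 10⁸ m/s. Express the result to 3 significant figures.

p_P = c⁷/(ℏG²)
  = 2.19 × 10⁵⁹ / 4.67 × 10⁻⁵⁵
  = 4.68 × 10¹¹³ Pa

4.68 × 10¹¹³ Pa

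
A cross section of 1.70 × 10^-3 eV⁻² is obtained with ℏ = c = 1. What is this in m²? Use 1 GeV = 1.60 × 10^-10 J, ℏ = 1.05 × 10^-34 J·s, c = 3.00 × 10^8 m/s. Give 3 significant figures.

6.59 × 10^-17 m²

Area is [L]² = [E]⁻²·(ℏc)²; restore (ℏc)².
1 GeV⁻² → (ℏc)² × (1 GeV in J)⁻² = 3.88 × 10^-32 m².
Convert the energy scale: 1.70 × 10^-3 eV⁻² = 1.70 × 10^15 GeV⁻².
Result: 1.70 × 10^15 × 3.88 × 10^-32 = 6.59 × 10^-17 m².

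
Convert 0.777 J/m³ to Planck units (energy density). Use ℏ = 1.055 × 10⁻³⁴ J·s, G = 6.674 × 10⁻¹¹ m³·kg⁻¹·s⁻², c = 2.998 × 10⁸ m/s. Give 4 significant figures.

1.677 × 10⁻¹¹⁴

Planck energy density: u_P = c⁷/(ℏG²) = 4.632 × 10¹¹³ J/m³.
0.777 / 4.632 × 10¹¹³ = 1.677 × 10⁻¹¹⁴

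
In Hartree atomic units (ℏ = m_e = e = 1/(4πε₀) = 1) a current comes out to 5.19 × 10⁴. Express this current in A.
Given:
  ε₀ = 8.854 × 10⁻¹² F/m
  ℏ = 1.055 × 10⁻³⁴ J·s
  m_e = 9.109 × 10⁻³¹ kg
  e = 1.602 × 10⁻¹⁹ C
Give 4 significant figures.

One atomic unit of electric current: I_au = e E_h/ℏ = m_e e⁵/((4πε₀)²ℏ³) = 6.612 × 10⁻³ A.
5.19 × 10⁴ × 6.612 × 10⁻³ A = 343.2 A

343.2 A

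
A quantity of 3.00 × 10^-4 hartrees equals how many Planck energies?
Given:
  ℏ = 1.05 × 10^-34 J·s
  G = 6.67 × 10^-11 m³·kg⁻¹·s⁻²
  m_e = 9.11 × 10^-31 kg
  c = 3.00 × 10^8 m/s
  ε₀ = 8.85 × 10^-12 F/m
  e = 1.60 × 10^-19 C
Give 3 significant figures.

6.72 × 10^-31

hartree: E_h = m_e e⁴/(4πε₀ℏ)² = 4.38 × 10^-18 J
Planck energy: E_P = √(ℏc⁵/G) = 1.96 × 10^9 J
3.00 × 10^-4 × 4.38 × 10^-18 / 1.96 × 10^9 = 6.72 × 10^-31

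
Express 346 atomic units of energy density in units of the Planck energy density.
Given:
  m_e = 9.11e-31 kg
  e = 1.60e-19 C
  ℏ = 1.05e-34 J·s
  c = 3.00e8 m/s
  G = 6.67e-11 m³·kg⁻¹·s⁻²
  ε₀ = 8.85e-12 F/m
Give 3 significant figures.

atomic unit of energy density: u_au = E_h/a₀³ = m_e⁴e¹⁰/((4πε₀)⁵ℏ⁸) = 3.01e13 J/m³
Planck energy density: u_P = c⁷/(ℏG²) = 4.68e113 J/m³
346 × 3.01e13 / 4.68e113 = 2.23e-98

2.23e-98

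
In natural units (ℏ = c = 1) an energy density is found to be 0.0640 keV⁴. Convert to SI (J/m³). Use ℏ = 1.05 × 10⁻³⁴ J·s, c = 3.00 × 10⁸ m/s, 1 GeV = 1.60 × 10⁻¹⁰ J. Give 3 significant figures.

1.34 × 10¹² J/m³

[E]/[L]³ = [E]⁴/(ℏc)³; restore (ℏc)⁻³.
1 GeV⁴ → 1/(ℏc)³ × (1 GeV in J)⁴ = 2.10 × 10³⁷ J/m³.
Convert the energy scale: 0.0640 keV⁴ = 6.40 × 10⁻²⁶ GeV⁴.
Result: 6.40 × 10⁻²⁶ × 2.10 × 10³⁷ = 1.34 × 10¹² J/m³.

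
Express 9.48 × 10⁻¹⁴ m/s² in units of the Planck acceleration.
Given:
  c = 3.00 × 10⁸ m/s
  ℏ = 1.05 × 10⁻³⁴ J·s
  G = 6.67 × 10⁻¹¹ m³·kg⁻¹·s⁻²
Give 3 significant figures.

1.70 × 10⁻⁶⁵

Planck acceleration: a_P = √(c⁷/(ℏG)) = 5.59 × 10⁵¹ m/s².
9.48 × 10⁻¹⁴ / 5.59 × 10⁵¹ = 1.70 × 10⁻⁶⁵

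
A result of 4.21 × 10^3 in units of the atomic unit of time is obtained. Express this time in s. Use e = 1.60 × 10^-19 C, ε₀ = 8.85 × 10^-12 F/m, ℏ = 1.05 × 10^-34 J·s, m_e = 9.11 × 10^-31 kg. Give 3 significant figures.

1.01 × 10^-13 s

One atomic unit of time: τ_au = (4πε₀)²ℏ³/(m_e e⁴) = 2.40 × 10^-17 s.
4.21 × 10^3 × 2.40 × 10^-17 s = 1.01 × 10^-13 s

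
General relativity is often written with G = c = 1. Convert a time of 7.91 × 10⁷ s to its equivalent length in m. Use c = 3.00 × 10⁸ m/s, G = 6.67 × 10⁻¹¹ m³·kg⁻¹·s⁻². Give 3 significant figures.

2.37 × 10¹⁶ m

Time → length via c.
7.91 × 10⁷ s × (c) = 2.37 × 10¹⁶ m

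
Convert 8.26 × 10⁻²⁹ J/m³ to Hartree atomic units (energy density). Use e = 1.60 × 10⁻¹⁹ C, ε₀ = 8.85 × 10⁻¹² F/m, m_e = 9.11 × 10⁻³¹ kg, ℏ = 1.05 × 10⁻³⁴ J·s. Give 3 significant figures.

atomic unit of energy density: u_au = E_h/a₀³ = m_e⁴e¹⁰/((4πε₀)⁵ℏ⁸) = 3.01 × 10¹³ J/m³.
8.26 × 10⁻²⁹ / 3.01 × 10¹³ = 2.74 × 10⁻⁴²

2.74 × 10⁻⁴²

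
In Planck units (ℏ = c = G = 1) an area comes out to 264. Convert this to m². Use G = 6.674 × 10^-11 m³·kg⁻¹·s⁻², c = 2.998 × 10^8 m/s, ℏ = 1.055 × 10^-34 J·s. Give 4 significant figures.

6.898 × 10^-68 m²

One Planck area: A_P = ℏG/c³ = 2.613 × 10^-70 m².
264 × 2.613 × 10^-70 m² = 6.898 × 10^-68 m²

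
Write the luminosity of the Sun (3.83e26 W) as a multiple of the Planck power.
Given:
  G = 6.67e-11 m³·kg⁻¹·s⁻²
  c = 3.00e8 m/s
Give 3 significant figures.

Planck power: P_P = c⁵/G = 3.64e52 W.
3.83e26 / 3.64e52 = 1.05e-26

1.05e-26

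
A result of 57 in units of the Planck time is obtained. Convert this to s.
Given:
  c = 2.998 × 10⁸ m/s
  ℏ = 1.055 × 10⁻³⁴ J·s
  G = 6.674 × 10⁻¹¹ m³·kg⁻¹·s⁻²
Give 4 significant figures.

One Planck time: t_P = √(ℏG/c⁵) = 5.392 × 10⁻⁴⁴ s.
57 × 5.392 × 10⁻⁴⁴ s = 3.073 × 10⁻⁴² s

3.073 × 10⁻⁴² s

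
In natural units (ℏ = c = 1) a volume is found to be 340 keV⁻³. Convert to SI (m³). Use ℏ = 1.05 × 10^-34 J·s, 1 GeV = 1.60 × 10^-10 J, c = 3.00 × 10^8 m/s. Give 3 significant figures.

Volume is [L]³ = [E]⁻³·(ℏc)³.
1 GeV⁻³ → (ℏc)³ × (1 GeV in J)⁻³ = 7.63 × 10^-48 m³.
Convert the energy scale: 340 keV⁻³ = 3.40 × 10^20 GeV⁻³.
Result: 3.40 × 10^20 × 7.63 × 10^-48 = 2.59 × 10^-27 m³.

2.59 × 10^-27 m³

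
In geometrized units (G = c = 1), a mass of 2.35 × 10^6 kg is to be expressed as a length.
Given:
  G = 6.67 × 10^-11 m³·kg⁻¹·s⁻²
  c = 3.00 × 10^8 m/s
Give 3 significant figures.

1.74 × 10^-21 m

In G = c = 1 units mass has dimensions of length; the conversion factor is G/c².
2.35 × 10^6 kg × (G/c²) = 1.74 × 10^-21 m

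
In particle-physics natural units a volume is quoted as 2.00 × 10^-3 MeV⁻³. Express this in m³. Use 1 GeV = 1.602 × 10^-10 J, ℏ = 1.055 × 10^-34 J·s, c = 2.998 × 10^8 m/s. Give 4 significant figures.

Volume is [L]³ = [E]⁻³·(ℏc)³.
1 GeV⁻³ → (ℏc)³ × (1 GeV in J)⁻³ = 7.696 × 10^-48 m³.
Convert the energy scale: 2.00 × 10^-3 MeV⁻³ = 2.00 × 10^6 GeV⁻³.
Result: 2.00 × 10^6 × 7.696 × 10^-48 = 1.539 × 10^-41 m³.

1.539 × 10^-41 m³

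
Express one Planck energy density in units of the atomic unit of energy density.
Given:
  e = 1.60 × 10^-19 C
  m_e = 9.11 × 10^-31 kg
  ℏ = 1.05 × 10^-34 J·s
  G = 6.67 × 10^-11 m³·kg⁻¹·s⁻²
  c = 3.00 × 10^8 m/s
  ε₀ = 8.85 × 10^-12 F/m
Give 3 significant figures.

1.55 × 10^100

Planck energy density: u_P = c⁷/(ℏG²) = 4.68 × 10^113 J/m³
atomic unit of energy density: u_au = E_h/a₀³ = m_e⁴e¹⁰/((4πε₀)⁵ℏ⁸) = 3.01 × 10^13 J/m³
ratio = 4.68 × 10^113 / 3.01 × 10^13 = 1.55 × 10^100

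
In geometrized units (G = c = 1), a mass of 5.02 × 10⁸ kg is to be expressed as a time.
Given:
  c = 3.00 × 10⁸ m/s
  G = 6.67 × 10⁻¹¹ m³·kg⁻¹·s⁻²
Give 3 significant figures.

1.24 × 10⁻²⁷ s

Mass → time via G/c³.
5.02 × 10⁸ kg × (G/c³) = 1.24 × 10⁻²⁷ s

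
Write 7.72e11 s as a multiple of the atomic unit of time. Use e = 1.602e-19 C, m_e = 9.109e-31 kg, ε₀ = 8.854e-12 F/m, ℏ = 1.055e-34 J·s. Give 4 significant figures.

atomic unit of time: τ_au = (4πε₀)²ℏ³/(m_e e⁴) = 2.423e-17 s.
7.72e11 / 2.423e-17 = 3.186e28

3.186e28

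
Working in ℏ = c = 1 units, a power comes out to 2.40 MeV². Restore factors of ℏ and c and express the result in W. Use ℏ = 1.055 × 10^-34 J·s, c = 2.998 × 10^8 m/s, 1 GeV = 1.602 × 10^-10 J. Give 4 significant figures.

5.838 × 10^8 W

Power is [E]/[T] = [E]²/ℏ.
1 GeV² → 1/ℏ × (1 GeV in J)² = 2.433 × 10^14 W.
Convert the energy scale: 2.40 MeV² = 2.40 × 10^-6 GeV².
Result: 2.40 × 10^-6 × 2.433 × 10^14 = 5.838 × 10^8 W.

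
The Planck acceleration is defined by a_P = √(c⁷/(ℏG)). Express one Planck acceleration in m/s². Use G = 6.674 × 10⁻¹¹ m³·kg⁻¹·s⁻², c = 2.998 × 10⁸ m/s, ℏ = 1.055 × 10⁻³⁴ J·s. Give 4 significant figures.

5.560 × 10⁵¹ m/s²

a_P = √(c⁷/(ℏG))
  = √(3.092 × 10¹⁰³)
  = 5.560 × 10⁵¹ m/s²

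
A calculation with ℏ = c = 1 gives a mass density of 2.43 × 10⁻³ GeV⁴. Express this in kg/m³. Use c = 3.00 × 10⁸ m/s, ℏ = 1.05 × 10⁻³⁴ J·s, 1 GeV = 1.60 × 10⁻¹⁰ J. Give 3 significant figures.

Mass density is [E]/(c²[L]³) = [E]⁴/(ℏ³c⁵).
1 GeV⁴ → 1/(ℏ³c⁵) × (1 GeV in J)⁴ = 2.33 × 10²⁰ kg/m³.
Result: 2.43 × 10⁻³ × 2.33 × 10²⁰ = 5.66 × 10¹⁷ kg/m³.

5.66 × 10¹⁷ kg/m³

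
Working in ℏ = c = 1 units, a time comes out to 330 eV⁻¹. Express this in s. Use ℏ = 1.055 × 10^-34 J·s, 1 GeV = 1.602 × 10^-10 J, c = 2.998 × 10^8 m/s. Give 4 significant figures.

2.173 × 10^-13 s

A time is [E]⁻¹ in ℏ=c=1; restore one factor of ℏ.
1 GeV⁻¹ → ℏ × (1 GeV in J)⁻¹ = 6.586 × 10^-25 s.
Convert the energy scale: 330 eV⁻¹ = 3.30 × 10^11 GeV⁻¹.
Result: 3.30 × 10^11 × 6.586 × 10^-25 = 2.173 × 10^-13 s.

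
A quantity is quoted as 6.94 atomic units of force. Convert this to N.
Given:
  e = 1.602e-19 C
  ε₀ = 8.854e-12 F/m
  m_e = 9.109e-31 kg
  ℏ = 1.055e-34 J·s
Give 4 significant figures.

5.705e-7 N

One atomic unit of force: F_au = E_h/a₀ = m_e²e⁶/((4πε₀)³ℏ⁴) = 8.220e-8 N.
6.94 × 8.220e-8 N = 5.705e-7 N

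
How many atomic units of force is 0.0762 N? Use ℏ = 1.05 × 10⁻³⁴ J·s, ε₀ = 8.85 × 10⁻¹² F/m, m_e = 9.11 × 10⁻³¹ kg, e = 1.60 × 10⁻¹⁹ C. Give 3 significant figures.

atomic unit of force: F_au = E_h/a₀ = m_e²e⁶/((4πε₀)³ℏ⁴) = 8.33 × 10⁻⁸ N.
0.0762 / 8.33 × 10⁻⁸ = 9.15 × 10⁵

9.15 × 10⁵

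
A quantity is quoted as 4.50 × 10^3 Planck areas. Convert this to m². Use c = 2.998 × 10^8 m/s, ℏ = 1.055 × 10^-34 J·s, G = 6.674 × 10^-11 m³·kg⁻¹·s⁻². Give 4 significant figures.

1.176 × 10^-66 m²

One Planck area: A_P = ℏG/c³ = 2.613 × 10^-70 m².
4.50 × 10^3 × 2.613 × 10^-70 m² = 1.176 × 10^-66 m²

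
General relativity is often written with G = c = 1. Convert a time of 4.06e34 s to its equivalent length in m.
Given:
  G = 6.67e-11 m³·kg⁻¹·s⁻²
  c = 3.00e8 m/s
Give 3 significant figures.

1.22e43 m

Time → length via c.
4.06e34 s × (c) = 1.22e43 m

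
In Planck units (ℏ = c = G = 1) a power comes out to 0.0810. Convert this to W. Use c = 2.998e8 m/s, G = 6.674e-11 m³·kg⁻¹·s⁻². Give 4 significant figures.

One Planck power: P_P = c⁵/G = 3.629e52 W.
0.0810 × 3.629e52 W = 2.939e51 W

2.939e51 W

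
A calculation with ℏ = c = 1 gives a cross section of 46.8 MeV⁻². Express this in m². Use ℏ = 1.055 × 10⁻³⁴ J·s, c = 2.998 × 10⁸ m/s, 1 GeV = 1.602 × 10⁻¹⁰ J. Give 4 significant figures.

Area is [L]² = [E]⁻²·(ℏc)²; restore (ℏc)².
1 GeV⁻² → (ℏc)² × (1 GeV in J)⁻² = 3.898 × 10⁻³² m².
Convert the energy scale: 46.8 MeV⁻² = 4.68 × 10⁷ GeV⁻².
Result: 4.68 × 10⁷ × 3.898 × 10⁻³² = 1.824 × 10⁻²⁴ m².

1.824 × 10⁻²⁴ m²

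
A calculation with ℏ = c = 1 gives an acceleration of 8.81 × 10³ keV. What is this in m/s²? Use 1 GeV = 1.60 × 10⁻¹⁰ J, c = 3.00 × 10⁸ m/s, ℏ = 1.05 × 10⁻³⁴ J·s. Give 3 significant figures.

Acceleration is [L]/[T]² = c·[E]/ℏ.
1 GeV → c/ℏ × (1 GeV in J) = 4.57 × 10³² m/s².
Convert the energy scale: 8.81 × 10³ keV = 8.81 × 10⁻³ GeV.
Result: 8.81 × 10⁻³ × 4.57 × 10³² = 4.03 × 10³⁰ m/s².

4.03 × 10³⁰ m/s²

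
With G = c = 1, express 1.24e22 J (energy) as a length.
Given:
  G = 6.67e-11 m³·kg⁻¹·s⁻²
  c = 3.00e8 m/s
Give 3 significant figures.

Energy → length via G/c⁴.
1.24e22 J × (G/c⁴) = 1.02e-22 m

1.02e-22 m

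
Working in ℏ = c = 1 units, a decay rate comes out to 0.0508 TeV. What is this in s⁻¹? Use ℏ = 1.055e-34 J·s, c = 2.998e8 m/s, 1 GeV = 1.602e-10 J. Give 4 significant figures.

7.714e25 s⁻¹

A rate is [E]/ℏ; divide by ℏ.
1 GeV → 1/ℏ × (1 GeV in J) = 1.518e24 s⁻¹.
Convert the energy scale: 0.0508 TeV = 50.8 GeV.
Result: 50.8 × 1.518e24 = 7.714e25 s⁻¹.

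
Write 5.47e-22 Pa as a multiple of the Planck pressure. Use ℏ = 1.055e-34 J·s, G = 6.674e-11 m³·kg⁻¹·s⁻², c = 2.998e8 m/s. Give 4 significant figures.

Planck pressure: p_P = c⁷/(ℏG²) = 4.632e113 Pa.
5.47e-22 / 4.632e113 = 1.181e-135

1.181e-135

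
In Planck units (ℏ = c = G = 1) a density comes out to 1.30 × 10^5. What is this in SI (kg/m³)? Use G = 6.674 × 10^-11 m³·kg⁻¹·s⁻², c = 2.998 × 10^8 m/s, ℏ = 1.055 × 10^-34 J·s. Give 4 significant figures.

One Planck density: ρ_P = c⁵/(ℏG²) = 5.154 × 10^96 kg/m³.
1.30 × 10^5 × 5.154 × 10^96 kg/m³ = 6.700 × 10^101 kg/m³

6.700 × 10^101 kg/m³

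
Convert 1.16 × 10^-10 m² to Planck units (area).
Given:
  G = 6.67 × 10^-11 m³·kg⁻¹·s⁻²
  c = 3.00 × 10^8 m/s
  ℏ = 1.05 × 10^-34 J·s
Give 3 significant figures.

Planck area: A_P = ℏG/c³ = 2.59 × 10^-70 m².
1.16 × 10^-10 / 2.59 × 10^-70 = 4.47 × 10^59

4.47 × 10^59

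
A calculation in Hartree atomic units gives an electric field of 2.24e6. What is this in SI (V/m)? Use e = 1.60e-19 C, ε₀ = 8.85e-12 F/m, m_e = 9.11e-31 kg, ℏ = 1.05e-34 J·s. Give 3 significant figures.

One atomic unit of electric field: E_au = E_h/(e a₀) = m_e²e⁵/((4πε₀)³ℏ⁴) = 5.20e11 V/m.
2.24e6 × 5.20e11 V/m = 1.17e18 V/m

1.17e18 V/m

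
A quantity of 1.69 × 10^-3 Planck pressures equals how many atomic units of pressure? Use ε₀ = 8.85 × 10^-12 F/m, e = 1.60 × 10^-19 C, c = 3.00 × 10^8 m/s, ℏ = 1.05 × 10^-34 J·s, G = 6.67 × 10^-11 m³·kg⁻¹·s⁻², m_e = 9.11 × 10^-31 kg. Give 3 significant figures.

2.63 × 10^97

Planck pressure: p_P = c⁷/(ℏG²) = 4.68 × 10^113 Pa
atomic unit of pressure: P_au = E_h/a₀³ = m_e⁴e¹⁰/((4πε₀)⁵ℏ⁸) = 3.01 × 10^13 Pa
1.69 × 10^-3 × 4.68 × 10^113 / 3.01 × 10^13 = 2.63 × 10^97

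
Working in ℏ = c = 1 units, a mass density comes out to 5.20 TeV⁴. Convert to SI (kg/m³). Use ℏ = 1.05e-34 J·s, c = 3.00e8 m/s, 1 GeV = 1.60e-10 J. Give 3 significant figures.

1.21e33 kg/m³

Mass density is [E]/(c²[L]³) = [E]⁴/(ℏ³c⁵).
1 GeV⁴ → 1/(ℏ³c⁵) × (1 GeV in J)⁴ = 2.33e20 kg/m³.
Convert the energy scale: 5.20 TeV⁴ = 5.20e12 GeV⁴.
Result: 5.20e12 × 2.33e20 = 1.21e33 kg/m³.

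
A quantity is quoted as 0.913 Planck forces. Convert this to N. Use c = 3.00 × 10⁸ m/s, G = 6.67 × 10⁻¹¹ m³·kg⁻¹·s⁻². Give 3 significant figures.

1.11 × 10⁴⁴ N

One Planck force: F_P = c⁴/G = 1.21 × 10⁴⁴ N.
0.913 × 1.21 × 10⁴⁴ N = 1.11 × 10⁴⁴ N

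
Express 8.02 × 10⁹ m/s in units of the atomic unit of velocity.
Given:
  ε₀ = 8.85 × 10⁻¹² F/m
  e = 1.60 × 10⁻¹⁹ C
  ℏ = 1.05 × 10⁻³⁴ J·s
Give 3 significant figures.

3.66 × 10³

atomic unit of velocity: v_au = e²/(4πε₀ℏ) = 2.19 × 10⁶ m/s.
8.02 × 10⁹ / 2.19 × 10⁶ = 3.66 × 10³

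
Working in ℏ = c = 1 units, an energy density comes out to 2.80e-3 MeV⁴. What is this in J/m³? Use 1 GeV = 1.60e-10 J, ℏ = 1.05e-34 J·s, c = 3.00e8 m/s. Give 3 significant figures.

[E]/[L]³ = [E]⁴/(ℏc)³; restore (ℏc)⁻³.
1 GeV⁴ → 1/(ℏc)³ × (1 GeV in J)⁴ = 2.10e37 J/m³.
Convert the energy scale: 2.80e-3 MeV⁴ = 2.80e-15 GeV⁴.
Result: 2.80e-15 × 2.10e37 = 5.87e22 J/m³.

5.87e22 J/m³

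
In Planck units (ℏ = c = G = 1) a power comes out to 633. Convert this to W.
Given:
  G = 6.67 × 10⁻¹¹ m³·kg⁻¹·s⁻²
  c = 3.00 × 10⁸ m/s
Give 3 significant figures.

One Planck power: P_P = c⁵/G = 3.64 × 10⁵² W.
633 × 3.64 × 10⁵² W = 2.31 × 10⁵⁵ W

2.31 × 10⁵⁵ W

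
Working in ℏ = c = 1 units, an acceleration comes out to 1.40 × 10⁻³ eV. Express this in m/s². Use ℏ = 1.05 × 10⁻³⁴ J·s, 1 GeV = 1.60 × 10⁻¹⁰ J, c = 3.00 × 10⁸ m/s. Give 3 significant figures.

Acceleration is [L]/[T]² = c·[E]/ℏ.
1 GeV → c/ℏ × (1 GeV in J) = 4.57 × 10³² m/s².
Convert the energy scale: 1.40 × 10⁻³ eV = 1.40 × 10⁻¹² GeV.
Result: 1.40 × 10⁻¹² × 4.57 × 10³² = 6.40 × 10²⁰ m/s².

6.40 × 10²⁰ m/s²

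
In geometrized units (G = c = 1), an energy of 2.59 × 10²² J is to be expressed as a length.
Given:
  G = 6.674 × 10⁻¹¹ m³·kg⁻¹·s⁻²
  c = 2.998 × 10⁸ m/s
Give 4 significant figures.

Energy → length via G/c⁴.
2.59 × 10²² J × (G/c⁴) = 2.140 × 10⁻²² m

2.140 × 10⁻²² m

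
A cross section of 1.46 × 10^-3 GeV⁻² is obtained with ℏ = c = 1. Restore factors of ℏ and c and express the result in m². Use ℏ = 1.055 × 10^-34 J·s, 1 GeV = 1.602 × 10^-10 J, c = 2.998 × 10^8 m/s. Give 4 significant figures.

Area is [L]² = [E]⁻²·(ℏc)²; restore (ℏc)².
1 GeV⁻² → (ℏc)² × (1 GeV in J)⁻² = 3.898 × 10^-32 m².
Result: 1.46 × 10^-3 × 3.898 × 10^-32 = 5.691 × 10^-35 m².

5.691 × 10^-35 m²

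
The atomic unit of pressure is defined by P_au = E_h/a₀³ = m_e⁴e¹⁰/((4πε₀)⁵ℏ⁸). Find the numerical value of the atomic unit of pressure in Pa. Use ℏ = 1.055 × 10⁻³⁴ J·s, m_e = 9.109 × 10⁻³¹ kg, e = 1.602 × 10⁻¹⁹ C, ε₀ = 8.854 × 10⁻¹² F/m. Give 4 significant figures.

P_au = E_h/a₀³ = m_e⁴e¹⁰/((4πε₀)⁵ℏ⁸)
E_h = 4.354 × 10⁻¹⁸ J
a₀ = 5.297 × 10⁻¹¹ m
E_h/a₀³ = 2.929 × 10¹³ Pa

2.929 × 10¹³ Pa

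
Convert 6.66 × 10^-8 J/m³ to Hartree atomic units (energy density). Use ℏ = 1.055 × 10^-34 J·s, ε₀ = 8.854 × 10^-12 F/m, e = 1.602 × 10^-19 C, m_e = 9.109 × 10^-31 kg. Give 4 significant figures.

atomic unit of energy density: u_au = E_h/a₀³ = m_e⁴e¹⁰/((4πε₀)⁵ℏ⁸) = 2.929 × 10^13 J/m³.
6.66 × 10^-8 / 2.929 × 10^13 = 2.274 × 10^-21

2.274 × 10^-21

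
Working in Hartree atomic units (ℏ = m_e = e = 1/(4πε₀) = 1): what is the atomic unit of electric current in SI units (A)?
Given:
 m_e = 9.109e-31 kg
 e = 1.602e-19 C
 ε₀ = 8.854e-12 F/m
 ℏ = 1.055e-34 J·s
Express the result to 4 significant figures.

The unique combination of the constants set to 1 with dimensions of current is I_au = e E_h/ℏ = m_e e⁵/((4πε₀)²ℏ³).
E_h = 4.354e-18 J
e·E_h/ℏ = 6.612e-3 A

6.612e-3 A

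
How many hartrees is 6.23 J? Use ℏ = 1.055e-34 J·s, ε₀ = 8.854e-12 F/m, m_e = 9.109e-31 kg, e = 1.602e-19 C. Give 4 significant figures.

1.431e18

hartree: E_h = m_e e⁴/(4πε₀ℏ)² = 4.354e-18 J.
6.23 / 4.354e-18 = 1.431e18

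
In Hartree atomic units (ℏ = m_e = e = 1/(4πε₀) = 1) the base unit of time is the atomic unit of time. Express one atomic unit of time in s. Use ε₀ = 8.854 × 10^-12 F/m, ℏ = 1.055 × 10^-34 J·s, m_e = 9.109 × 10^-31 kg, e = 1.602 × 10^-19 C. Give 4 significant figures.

τ_au = (4πε₀)²ℏ³/(m_e e⁴)
E_h = 4.354 × 10^-18 J
ℏ/E_h = 2.423 × 10^-17 s

2.423 × 10^-17 s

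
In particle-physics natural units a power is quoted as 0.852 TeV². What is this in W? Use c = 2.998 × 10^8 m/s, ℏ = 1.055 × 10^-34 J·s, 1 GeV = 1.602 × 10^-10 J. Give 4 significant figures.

Power is [E]/[T] = [E]²/ℏ.
1 GeV² → 1/ℏ × (1 GeV in J)² = 2.433 × 10^14 W.
Convert the energy scale: 0.852 TeV² = 8.52 × 10^5 GeV².
Result: 8.52 × 10^5 × 2.433 × 10^14 = 2.073 × 10^20 W.

2.073 × 10^20 W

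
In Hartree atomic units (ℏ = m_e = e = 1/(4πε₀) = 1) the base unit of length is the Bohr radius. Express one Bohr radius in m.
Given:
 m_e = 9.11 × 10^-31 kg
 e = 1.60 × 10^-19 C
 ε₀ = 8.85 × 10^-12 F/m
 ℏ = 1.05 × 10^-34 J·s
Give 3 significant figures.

5.26 × 10^-11 m

a₀ = 4πε₀ℏ²/(m_e e²)
  = 1.23 × 10^-78 / 2.33 × 10^-68
  = 5.26 × 10^-11 m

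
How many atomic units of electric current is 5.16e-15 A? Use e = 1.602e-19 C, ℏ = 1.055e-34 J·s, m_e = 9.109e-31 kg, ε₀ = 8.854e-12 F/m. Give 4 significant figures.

atomic unit of electric current: I_au = e E_h/ℏ = m_e e⁵/((4πε₀)²ℏ³) = 6.612e-3 A.
5.16e-15 / 6.612e-3 = 7.804e-13

7.804e-13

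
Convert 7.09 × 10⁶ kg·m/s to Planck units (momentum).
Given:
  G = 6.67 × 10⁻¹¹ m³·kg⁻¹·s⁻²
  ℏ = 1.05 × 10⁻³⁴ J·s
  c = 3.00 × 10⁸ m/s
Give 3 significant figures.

1.09 × 10⁶

Planck momentum: p_P = √(ℏc³/G) = 6.52 kg·m/s.
7.09 × 10⁶ / 6.52 = 1.09 × 10⁶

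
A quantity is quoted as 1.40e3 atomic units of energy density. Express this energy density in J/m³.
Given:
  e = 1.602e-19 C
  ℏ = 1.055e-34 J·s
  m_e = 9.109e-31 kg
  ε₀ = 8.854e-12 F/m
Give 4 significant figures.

4.101e16 J/m³

One atomic unit of energy density: u_au = E_h/a₀³ = m_e⁴e¹⁰/((4πε₀)⁵ℏ⁸) = 2.929e13 J/m³.
1.40e3 × 2.929e13 J/m³ = 4.101e16 J/m³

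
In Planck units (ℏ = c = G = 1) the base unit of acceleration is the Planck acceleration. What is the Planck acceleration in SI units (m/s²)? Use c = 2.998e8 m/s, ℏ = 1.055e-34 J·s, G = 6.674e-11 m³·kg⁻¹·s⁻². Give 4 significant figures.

5.560e51 m/s²

a_P = √(c⁷/(ℏG))
  = √(3.092e103)
  = 5.560e51 m/s²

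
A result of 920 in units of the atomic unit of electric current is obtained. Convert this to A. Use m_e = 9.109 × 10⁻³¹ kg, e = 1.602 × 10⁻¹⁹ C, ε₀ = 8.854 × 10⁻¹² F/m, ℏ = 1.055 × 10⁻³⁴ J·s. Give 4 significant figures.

One atomic unit of electric current: I_au = e E_h/ℏ = m_e e⁵/((4πε₀)²ℏ³) = 6.612 × 10⁻³ A.
920 × 6.612 × 10⁻³ A = 6.083 A

6.083 A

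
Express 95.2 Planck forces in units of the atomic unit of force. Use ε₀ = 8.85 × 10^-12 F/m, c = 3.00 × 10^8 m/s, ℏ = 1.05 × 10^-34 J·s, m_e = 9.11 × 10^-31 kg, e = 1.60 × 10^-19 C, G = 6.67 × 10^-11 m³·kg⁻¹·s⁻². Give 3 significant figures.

Planck force: F_P = c⁴/G = 1.21 × 10^44 N
atomic unit of force: F_au = E_h/a₀ = m_e²e⁶/((4πε₀)³ℏ⁴) = 8.33 × 10^-8 N
95.2 × 1.21 × 10^44 / 8.33 × 10^-8 = 1.39 × 10^53

1.39 × 10^53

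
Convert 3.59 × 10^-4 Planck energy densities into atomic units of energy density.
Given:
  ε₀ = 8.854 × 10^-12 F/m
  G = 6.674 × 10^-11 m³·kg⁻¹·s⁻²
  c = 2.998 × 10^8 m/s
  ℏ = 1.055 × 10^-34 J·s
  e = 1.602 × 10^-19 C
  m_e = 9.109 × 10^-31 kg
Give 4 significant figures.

Planck energy density: u_P = c⁷/(ℏG²) = 4.632 × 10^113 J/m³
atomic unit of energy density: u_au = E_h/a₀³ = m_e⁴e¹⁰/((4πε₀)⁵ℏ⁸) = 2.929 × 10^13 J/m³
3.59 × 10^-4 × 4.632 × 10^113 / 2.929 × 10^13 = 5.677 × 10^96

5.677 × 10^96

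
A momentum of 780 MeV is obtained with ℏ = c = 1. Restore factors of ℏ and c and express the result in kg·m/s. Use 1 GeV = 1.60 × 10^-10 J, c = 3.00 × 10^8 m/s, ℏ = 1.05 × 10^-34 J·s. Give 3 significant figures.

4.16 × 10^-19 kg·m/s

Momentum is [E]/c; divide by c.
1 GeV → 1/c × (1 GeV in J) = 5.33 × 10^-19 kg·m/s.
Convert the energy scale: 780 MeV = 0.780 GeV.
Result: 0.780 × 5.33 × 10^-19 = 4.16 × 10^-19 kg·m/s.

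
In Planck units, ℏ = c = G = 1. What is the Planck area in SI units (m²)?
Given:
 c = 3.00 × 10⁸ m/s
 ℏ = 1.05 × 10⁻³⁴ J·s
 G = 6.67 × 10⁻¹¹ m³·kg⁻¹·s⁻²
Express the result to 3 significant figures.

From ℏ = c = G = 1 the area scale is A_P = ℏG/c³.
  = 7.00 × 10⁻⁴⁵ / 2.70 × 10²⁵
  = 2.59 × 10⁻⁷⁰ m²

2.59 × 10⁻⁷⁰ m²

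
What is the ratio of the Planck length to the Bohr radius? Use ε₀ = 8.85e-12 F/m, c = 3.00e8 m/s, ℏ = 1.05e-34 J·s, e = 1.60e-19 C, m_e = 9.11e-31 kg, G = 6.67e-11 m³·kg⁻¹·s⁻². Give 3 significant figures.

Planck length: ℓ_P = √(ℏG/c³) = 1.61e-35 m
Bohr radius: a₀ = 4πε₀ℏ²/(m_e e²) = 5.26e-11 m
ratio = 1.61e-35 / 5.26e-11 = 3.06e-25

3.06e-25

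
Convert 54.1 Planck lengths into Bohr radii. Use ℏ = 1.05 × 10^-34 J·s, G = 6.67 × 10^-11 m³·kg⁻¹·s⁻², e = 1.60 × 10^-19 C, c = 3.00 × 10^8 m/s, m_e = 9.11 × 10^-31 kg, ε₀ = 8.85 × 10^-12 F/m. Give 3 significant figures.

Planck length: ℓ_P = √(ℏG/c³) = 1.61 × 10^-35 m
Bohr radius: a₀ = 4πε₀ℏ²/(m_e e²) = 5.26 × 10^-11 m
54.1 × 1.61 × 10^-35 / 5.26 × 10^-11 = 1.66 × 10^-23

1.66 × 10^-23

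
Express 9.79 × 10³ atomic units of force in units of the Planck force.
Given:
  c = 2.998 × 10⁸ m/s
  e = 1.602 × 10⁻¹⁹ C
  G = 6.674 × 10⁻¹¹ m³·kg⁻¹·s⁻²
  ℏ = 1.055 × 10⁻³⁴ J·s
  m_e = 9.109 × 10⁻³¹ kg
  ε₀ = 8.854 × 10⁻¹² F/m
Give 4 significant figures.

atomic unit of force: F_au = E_h/a₀ = m_e²e⁶/((4πε₀)³ℏ⁴) = 8.220 × 10⁻⁸ N
Planck force: F_P = c⁴/G = 1.210 × 10⁴⁴ N
9.79 × 10³ × 8.220 × 10⁻⁸ / 1.210 × 10⁴⁴ = 6.648 × 10⁻⁴⁸

6.648 × 10⁻⁴⁸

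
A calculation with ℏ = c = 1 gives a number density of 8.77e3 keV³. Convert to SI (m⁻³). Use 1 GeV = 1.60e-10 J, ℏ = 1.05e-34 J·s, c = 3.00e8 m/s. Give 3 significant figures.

Number density is [L]⁻³ = [E]³/(ℏc)³.
1 GeV³ → 1/(ℏc)³ × (1 GeV in J)³ = 1.31e47 m⁻³.
Convert the energy scale: 8.77e3 keV³ = 8.77e-15 GeV³.
Result: 8.77e-15 × 1.31e47 = 1.15e33 m⁻³.

1.15e33 m⁻³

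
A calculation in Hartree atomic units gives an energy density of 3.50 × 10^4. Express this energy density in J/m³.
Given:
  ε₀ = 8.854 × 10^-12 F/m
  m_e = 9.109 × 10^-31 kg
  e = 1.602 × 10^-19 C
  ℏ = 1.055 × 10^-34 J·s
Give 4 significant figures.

One atomic unit of energy density: u_au = E_h/a₀³ = m_e⁴e¹⁰/((4πε₀)⁵ℏ⁸) = 2.929 × 10^13 J/m³.
3.50 × 10^4 × 2.929 × 10^13 J/m³ = 1.025 × 10^18 J/m³

1.025 × 10^18 J/m³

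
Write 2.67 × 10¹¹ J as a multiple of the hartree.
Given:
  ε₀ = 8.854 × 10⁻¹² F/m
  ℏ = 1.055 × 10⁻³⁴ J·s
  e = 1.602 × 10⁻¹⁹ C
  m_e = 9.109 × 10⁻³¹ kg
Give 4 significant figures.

6.132 × 10²⁸

hartree: E_h = m_e e⁴/(4πε₀ℏ)² = 4.354 × 10⁻¹⁸ J.
2.67 × 10¹¹ / 4.354 × 10⁻¹⁸ = 6.132 × 10²⁸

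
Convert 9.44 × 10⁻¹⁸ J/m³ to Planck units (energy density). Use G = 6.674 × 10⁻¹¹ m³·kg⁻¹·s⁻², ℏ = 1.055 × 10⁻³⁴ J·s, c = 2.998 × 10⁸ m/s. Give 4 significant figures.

Planck energy density: u_P = c⁷/(ℏG²) = 4.632 × 10¹¹³ J/m³.
9.44 × 10⁻¹⁸ / 4.632 × 10¹¹³ = 2.038 × 10⁻¹³¹

2.038 × 10⁻¹³¹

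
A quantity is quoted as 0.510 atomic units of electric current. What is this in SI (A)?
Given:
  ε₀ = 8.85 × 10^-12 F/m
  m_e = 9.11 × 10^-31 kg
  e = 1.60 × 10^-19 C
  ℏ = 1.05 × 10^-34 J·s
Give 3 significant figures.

One atomic unit of electric current: I_au = e E_h/ℏ = m_e e⁵/((4πε₀)²ℏ³) = 6.67 × 10^-3 A.
0.510 × 6.67 × 10^-3 A = 3.40 × 10^-3 A

3.40 × 10^-3 A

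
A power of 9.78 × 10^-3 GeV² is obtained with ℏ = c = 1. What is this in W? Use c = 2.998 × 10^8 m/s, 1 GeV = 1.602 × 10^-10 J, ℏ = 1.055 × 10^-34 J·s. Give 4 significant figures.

2.379 × 10^12 W

Power is [E]/[T] = [E]²/ℏ.
1 GeV² → 1/ℏ × (1 GeV in J)² = 2.433 × 10^14 W.
Result: 9.78 × 10^-3 × 2.433 × 10^14 = 2.379 × 10^12 W.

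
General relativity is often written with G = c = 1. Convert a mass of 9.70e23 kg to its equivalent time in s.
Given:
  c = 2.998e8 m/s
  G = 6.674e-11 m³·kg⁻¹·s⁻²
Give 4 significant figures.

2.402e-12 s

Mass → time via G/c³.
9.70e23 kg × (G/c³) = 2.402e-12 s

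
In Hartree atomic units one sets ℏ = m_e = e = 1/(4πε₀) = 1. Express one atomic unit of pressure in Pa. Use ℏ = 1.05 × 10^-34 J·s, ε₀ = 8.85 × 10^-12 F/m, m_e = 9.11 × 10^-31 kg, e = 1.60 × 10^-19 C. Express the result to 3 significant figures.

3.01 × 10^13 Pa

P_au = E_h/a₀³ = m_e⁴e¹⁰/((4πε₀)⁵ℏ⁸)
E_h = 4.38 × 10^-18 J
a₀ = 5.26 × 10^-11 m
E_h/a₀³ = 3.01 × 10^13 Pa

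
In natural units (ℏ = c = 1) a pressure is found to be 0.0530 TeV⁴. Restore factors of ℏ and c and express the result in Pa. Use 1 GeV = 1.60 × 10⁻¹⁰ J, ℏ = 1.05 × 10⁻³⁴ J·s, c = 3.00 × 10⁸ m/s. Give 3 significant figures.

1.11 × 10⁴⁸ Pa

Pressure is [E]/[L]³ = [E]⁴/(ℏc)³.
1 GeV⁴ → 1/(ℏc)³ × (1 GeV in J)⁴ = 2.10 × 10³⁷ Pa.
Convert the energy scale: 0.0530 TeV⁴ = 5.30 × 10¹⁰ GeV⁴.
Result: 5.30 × 10¹⁰ × 2.10 × 10³⁷ = 1.11 × 10⁴⁸ Pa.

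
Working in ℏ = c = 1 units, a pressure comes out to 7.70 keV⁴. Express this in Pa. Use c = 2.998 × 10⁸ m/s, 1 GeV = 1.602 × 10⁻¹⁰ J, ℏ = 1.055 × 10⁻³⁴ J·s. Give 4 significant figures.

Pressure is [E]/[L]³ = [E]⁴/(ℏc)³.
1 GeV⁴ → 1/(ℏc)³ × (1 GeV in J)⁴ = 2.082 × 10³⁷ Pa.
Convert the energy scale: 7.70 keV⁴ = 7.70 × 10⁻²⁴ GeV⁴.
Result: 7.70 × 10⁻²⁴ × 2.082 × 10³⁷ = 1.603 × 10¹⁴ Pa.

1.603 × 10¹⁴ Pa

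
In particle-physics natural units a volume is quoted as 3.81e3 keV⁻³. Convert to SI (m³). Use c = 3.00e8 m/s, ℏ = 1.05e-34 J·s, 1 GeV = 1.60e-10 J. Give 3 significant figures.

Volume is [L]³ = [E]⁻³·(ℏc)³.
1 GeV⁻³ → (ℏc)³ × (1 GeV in J)⁻³ = 7.63e-48 m³.
Convert the energy scale: 3.81e3 keV⁻³ = 3.81e21 GeV⁻³.
Result: 3.81e21 × 7.63e-48 = 2.91e-26 m³.

2.91e-26 m³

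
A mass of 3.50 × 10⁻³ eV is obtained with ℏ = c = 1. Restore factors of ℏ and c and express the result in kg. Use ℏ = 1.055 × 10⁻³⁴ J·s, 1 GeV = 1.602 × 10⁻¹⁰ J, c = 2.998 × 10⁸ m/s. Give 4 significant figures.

6.238 × 10⁻³⁹ kg

Mass is [E]/c²; divide by c².
1 GeV → 1/c² × (1 GeV in J) = 1.782 × 10⁻²⁷ kg.
Convert the energy scale: 3.50 × 10⁻³ eV = 3.50 × 10⁻¹² GeV.
Result: 3.50 × 10⁻¹² × 1.782 × 10⁻²⁷ = 6.238 × 10⁻³⁹ kg.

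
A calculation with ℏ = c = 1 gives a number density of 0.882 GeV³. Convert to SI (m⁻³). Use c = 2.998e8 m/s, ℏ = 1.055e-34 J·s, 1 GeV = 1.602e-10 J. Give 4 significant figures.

1.146e47 m⁻³

Number density is [L]⁻³ = [E]³/(ℏc)³.
1 GeV³ → 1/(ℏc)³ × (1 GeV in J)³ = 1.299e47 m⁻³.
Result: 0.882 × 1.299e47 = 1.146e47 m⁻³.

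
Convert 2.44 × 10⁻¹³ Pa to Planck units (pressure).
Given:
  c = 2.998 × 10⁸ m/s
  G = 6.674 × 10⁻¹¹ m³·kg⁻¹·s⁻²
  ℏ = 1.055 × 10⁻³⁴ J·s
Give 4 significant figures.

Planck pressure: p_P = c⁷/(ℏG²) = 4.632 × 10¹¹³ Pa.
2.44 × 10⁻¹³ / 4.632 × 10¹¹³ = 5.267 × 10⁻¹²⁷

5.267 × 10⁻¹²⁷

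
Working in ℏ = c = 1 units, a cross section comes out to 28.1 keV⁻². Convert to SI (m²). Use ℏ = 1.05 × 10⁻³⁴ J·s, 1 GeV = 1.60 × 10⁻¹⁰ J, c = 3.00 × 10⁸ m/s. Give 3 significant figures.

1.09 × 10⁻¹⁸ m²

Area is [L]² = [E]⁻²·(ℏc)²; restore (ℏc)².
1 GeV⁻² → (ℏc)² × (1 GeV in J)⁻² = 3.88 × 10⁻³² m².
Convert the energy scale: 28.1 keV⁻² = 2.81 × 10¹³ GeV⁻².
Result: 2.81 × 10¹³ × 3.88 × 10⁻³² = 1.09 × 10⁻¹⁸ m².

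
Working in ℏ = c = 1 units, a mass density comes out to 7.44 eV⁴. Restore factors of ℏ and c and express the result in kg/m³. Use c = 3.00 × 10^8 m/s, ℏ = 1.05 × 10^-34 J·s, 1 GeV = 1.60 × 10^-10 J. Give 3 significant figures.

Mass density is [E]/(c²[L]³) = [E]⁴/(ℏ³c⁵).
1 GeV⁴ → 1/(ℏ³c⁵) × (1 GeV in J)⁴ = 2.33 × 10^20 kg/m³.
Convert the energy scale: 7.44 eV⁴ = 7.44 × 10^-36 GeV⁴.
Result: 7.44 × 10^-36 × 2.33 × 10^20 = 1.73 × 10^-15 kg/m³.

1.73 × 10^-15 kg/m³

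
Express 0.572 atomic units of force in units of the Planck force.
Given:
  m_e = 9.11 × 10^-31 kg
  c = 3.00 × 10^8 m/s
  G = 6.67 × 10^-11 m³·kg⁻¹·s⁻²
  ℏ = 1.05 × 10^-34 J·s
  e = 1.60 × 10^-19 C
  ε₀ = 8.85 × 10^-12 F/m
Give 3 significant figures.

atomic unit of force: F_au = E_h/a₀ = m_e²e⁶/((4πε₀)³ℏ⁴) = 8.33 × 10^-8 N
Planck force: F_P = c⁴/G = 1.21 × 10^44 N
0.572 × 8.33 × 10^-8 / 1.21 × 10^44 = 3.92 × 10^-52

3.92 × 10^-52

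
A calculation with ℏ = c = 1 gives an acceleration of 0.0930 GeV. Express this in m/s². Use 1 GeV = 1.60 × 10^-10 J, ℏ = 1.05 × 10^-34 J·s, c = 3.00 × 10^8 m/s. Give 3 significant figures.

4.25 × 10^31 m/s²

Acceleration is [L]/[T]² = c·[E]/ℏ.
1 GeV → c/ℏ × (1 GeV in J) = 4.57 × 10^32 m/s².
Result: 0.0930 × 4.57 × 10^32 = 4.25 × 10^31 m/s².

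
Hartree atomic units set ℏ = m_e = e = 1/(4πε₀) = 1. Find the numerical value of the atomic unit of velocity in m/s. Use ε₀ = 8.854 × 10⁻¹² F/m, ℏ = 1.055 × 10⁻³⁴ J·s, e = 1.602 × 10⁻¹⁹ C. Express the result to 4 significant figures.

The unique combination of the constants set to 1 with dimensions of velocity is v_au = e²/(4πε₀ℏ).
  = 2.566 × 10⁻³⁸ / 1.174 × 10⁻⁴⁴
  = 2.186 × 10⁶ m/s

2.186 × 10⁶ m/s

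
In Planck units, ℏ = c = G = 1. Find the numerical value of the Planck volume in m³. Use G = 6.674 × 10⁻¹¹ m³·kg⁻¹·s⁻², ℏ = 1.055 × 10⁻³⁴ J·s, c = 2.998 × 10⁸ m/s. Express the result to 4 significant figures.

Dimensional analysis gives V_P = (ℏG/c³)^(3/2).
  = √(1.784 × 10⁻²⁰⁹)
  = 4.224 × 10⁻¹⁰⁵ m³

4.224 × 10⁻¹⁰⁵ m³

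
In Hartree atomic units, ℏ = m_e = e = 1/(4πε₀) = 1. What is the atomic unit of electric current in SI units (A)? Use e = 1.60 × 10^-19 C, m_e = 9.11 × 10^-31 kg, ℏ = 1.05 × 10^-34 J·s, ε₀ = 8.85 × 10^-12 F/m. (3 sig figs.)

6.67 × 10^-3 A

Dimensional analysis gives I_au = e E_h/ℏ = m_e e⁵/((4πε₀)²ℏ³).
E_h = 4.38 × 10^-18 J
e·E_h/ℏ = 6.67 × 10^-3 A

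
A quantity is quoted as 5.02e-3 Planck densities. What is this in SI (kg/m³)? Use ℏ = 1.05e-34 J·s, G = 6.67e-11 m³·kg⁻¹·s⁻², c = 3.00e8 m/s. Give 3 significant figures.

2.61e94 kg/m³

One Planck density: ρ_P = c⁵/(ℏG²) = 5.20e96 kg/m³.
5.02e-3 × 5.20e96 kg/m³ = 2.61e94 kg/m³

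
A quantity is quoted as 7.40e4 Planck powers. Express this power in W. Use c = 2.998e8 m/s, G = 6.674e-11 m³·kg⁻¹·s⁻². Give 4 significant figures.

One Planck power: P_P = c⁵/G = 3.629e52 W.
7.40e4 × 3.629e52 W = 2.685e57 W

2.685e57 W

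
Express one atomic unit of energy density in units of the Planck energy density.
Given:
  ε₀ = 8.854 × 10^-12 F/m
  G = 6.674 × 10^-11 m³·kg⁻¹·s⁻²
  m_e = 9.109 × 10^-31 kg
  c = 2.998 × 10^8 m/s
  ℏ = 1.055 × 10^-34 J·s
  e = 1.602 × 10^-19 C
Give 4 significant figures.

atomic unit of energy density: u_au = E_h/a₀³ = m_e⁴e¹⁰/((4πε₀)⁵ℏ⁸) = 2.929 × 10^13 J/m³
Planck energy density: u_P = c⁷/(ℏG²) = 4.632 × 10^113 J/m³
ratio = 2.929 × 10^13 / 4.632 × 10^113 = 6.323 × 10^-101

6.323 × 10^-101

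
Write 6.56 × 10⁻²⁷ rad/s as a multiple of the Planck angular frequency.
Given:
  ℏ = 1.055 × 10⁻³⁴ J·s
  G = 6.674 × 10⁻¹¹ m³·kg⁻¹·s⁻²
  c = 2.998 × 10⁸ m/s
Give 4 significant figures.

Planck angular frequency: ω_P = √(c⁵/(ℏG)) = 1.855 × 10⁴³ rad/s.
6.56 × 10⁻²⁷ / 1.855 × 10⁴³ = 3.537 × 10⁻⁷⁰

3.537 × 10⁻⁷⁰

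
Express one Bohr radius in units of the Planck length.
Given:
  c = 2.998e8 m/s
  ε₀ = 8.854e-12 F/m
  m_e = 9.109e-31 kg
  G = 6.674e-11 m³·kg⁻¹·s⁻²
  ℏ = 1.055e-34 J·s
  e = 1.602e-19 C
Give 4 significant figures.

3.277e24

Bohr radius: a₀ = 4πε₀ℏ²/(m_e e²) = 5.297e-11 m
Planck length: ℓ_P = √(ℏG/c³) = 1.616e-35 m
ratio = 5.297e-11 / 1.616e-35 = 3.277e24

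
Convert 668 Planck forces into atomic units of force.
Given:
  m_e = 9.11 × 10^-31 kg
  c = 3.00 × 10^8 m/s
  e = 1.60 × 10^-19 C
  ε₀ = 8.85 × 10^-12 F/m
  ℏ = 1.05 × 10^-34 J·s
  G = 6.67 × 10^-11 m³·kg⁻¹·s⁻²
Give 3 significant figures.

Planck force: F_P = c⁴/G = 1.21 × 10^44 N
atomic unit of force: F_au = E_h/a₀ = m_e²e⁶/((4πε₀)³ℏ⁴) = 8.33 × 10^-8 N
668 × 1.21 × 10^44 / 8.33 × 10^-8 = 9.74 × 10^53

9.74 × 10^53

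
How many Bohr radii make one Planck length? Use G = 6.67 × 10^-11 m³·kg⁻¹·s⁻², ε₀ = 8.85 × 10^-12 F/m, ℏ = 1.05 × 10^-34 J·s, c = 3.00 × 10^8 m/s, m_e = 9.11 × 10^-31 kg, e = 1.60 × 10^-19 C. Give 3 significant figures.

3.06 × 10^-25

Planck length: ℓ_P = √(ℏG/c³) = 1.61 × 10^-35 m
Bohr radius: a₀ = 4πε₀ℏ²/(m_e e²) = 5.26 × 10^-11 m
ratio = 1.61 × 10^-35 / 5.26 × 10^-11 = 3.06 × 10^-25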